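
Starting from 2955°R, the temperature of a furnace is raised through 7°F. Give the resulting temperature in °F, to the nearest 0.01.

Initial temperature in Celsius: (2955 - 491.67) × 5/9 = 1368.5167°C.
The 7°F change is an interval, so only the factor 5/9 applies: +7 × 5/9 = +3.8889°C.
Final Celsius temperature: 1368.5167 + 3.8889 = 1372.4056°C.
In Fahrenheit: 1372.4056 × 1.8 + 32 = 2502.33°F.

2502.33°F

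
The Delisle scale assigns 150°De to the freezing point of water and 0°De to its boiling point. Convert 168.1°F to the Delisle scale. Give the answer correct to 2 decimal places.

First in Celsius: (168.1 - 32) × 5/9 = 75.6111°C.
Linearly onto the Delisle scale: 150 + (75.6111 / 100) × (0 - 150) = 36.58°De.

36.58°De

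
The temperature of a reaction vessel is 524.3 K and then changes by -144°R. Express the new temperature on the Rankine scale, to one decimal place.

Initial temperature in Celsius: 524.3 - 273.15 = 251.1500°C.
The 144°R change is an interval, so only the factor 5/9 applies: -144 × 5/9 = -80.0000°C.
Final Celsius temperature: 251.1500 - 80.0000 = 171.1500°C.
In Rankine: 171.1500 × 1.8 + 491.67 = 799.7°R.

799.7°R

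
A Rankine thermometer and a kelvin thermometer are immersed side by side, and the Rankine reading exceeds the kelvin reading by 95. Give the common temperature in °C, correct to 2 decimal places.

Let x be the Rankine reading; then the kelvin reading is 5/9·x.
(5/9·x) - x = -95  ⇒  (-4/9)·x = -95  ⇒  x = 213.7500°R.
In Celsius: (213.75 - 491.67) × 5/9 = -154.40°C.

-154.40°C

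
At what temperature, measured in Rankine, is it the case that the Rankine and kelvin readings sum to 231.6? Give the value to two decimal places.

Let R be the Rankine reading. The kelvin reading is K = 5/9·R.
Require R + K = 231.6: (14/9)·R = 231.6.
R = (231.6) / (14/9) = 148.89.

148.89°R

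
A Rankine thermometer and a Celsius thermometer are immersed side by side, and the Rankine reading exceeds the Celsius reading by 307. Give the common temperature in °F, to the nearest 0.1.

-383.5°F

Let x be the Rankine reading; then the Celsius reading is 5/9·x - 273.15.
(5/9·x - 273.15) - x = -307  ⇒  (-4/9)·x = -33.85  ⇒  x = 76.1625°R.
In Celsius: (76.1625 - 491.67) × 5/9 = -230.8375°C.
In Fahrenheit: -230.8375 × 1.8 + 32 = -383.5°F.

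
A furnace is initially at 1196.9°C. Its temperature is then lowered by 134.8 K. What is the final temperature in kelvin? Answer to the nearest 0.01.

The 134.8 K change is an interval; Kelvin and Celsius degrees are the same size, so ΔC = -134.8°C.
Final Celsius temperature: 1196.9000 - 134.8000 = 1062.1000°C.
In kelvin: 1062.1000 + 273.15 = 1335.25 K.

1335.25 K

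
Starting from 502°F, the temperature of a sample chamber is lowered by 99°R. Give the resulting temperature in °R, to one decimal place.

Initial temperature in Celsius: (502 - 32) × 5/9 = 261.1111°C.
The 99°R change is an interval, so only the factor 5/9 applies: -99 × 5/9 = -55.0000°C.
Final Celsius temperature: 261.1111 - 55.0000 = 206.1111°C.
In Rankine: 206.1111 × 1.8 + 491.67 = 862.7°R.

862.7°R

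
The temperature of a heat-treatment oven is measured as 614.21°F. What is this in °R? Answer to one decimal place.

In Celsius: (614.21 - 32) × 5/9 = 323.4500°C.
In Rankine: 323.4500 × 1.8 + 491.67 = 1073.9°R.

1073.9°R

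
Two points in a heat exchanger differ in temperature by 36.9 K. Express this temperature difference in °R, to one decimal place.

66.4°R

Only the scale ratio 1.8 matters for a change in temperature.
36.9 × 1.8 = 66.4.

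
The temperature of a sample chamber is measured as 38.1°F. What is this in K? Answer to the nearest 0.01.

276.54 K

In Celsius: (38.1 - 32) × 5/9 = 3.3889°C.
In kelvin: 3.3889 + 273.15 = 276.54 K.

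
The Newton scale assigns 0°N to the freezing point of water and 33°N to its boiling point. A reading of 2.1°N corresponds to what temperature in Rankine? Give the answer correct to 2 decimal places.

Linear interpolation between the fixed points: C = (2.1 - 0) × 100 / (33 - 0) = 6.3636°C.
Then 6.3636 × 1.8 + 491.67 = 503.12°R.

503.12°R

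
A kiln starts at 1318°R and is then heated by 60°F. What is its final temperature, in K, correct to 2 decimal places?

765.56 K

Initial temperature in Celsius: (1318 - 491.67) × 5/9 = 459.0722°C.
The 60°F change is an interval, so only the factor 5/9 applies: +60 × 5/9 = +33.3333°C.
Final Celsius temperature: 459.0722 + 33.3333 = 492.4056°C.
In kelvin: 492.4056 + 273.15 = 765.56 K.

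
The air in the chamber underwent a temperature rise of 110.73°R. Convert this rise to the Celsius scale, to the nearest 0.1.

61.5°C

Only the scale ratio 5/9 matters for a change in temperature.
110.73 × 5/9 = 61.5.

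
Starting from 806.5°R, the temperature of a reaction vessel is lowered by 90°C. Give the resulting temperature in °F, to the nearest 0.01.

Initial temperature in Celsius: (806.5 - 491.67) × 5/9 = 174.9056°C.
Final Celsius temperature: 174.9056 - 90.0000 = 84.9056°C.
In Fahrenheit: 84.9056 × 1.8 + 32 = 184.83°F.

184.83°F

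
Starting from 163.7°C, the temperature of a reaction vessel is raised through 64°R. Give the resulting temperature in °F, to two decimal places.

The 64°R change is an interval, so only the factor 5/9 applies: +64 × 5/9 = +35.5556°C.
Final Celsius temperature: 163.7000 + 35.5556 = 199.2556°C.
In Fahrenheit: 199.2556 × 1.8 + 32 = 390.66°F.

390.66°F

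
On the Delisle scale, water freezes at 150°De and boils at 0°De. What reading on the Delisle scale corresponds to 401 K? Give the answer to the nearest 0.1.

First in Celsius: 401 - 273.15 = 127.8500°C.
Linearly onto the Delisle scale: 150 + (127.8500 / 100) × (0 - 150) = -41.8°De.

-41.8°De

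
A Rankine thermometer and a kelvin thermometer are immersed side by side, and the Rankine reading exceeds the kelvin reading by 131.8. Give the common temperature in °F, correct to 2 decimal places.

Let x be the Rankine reading; then the kelvin reading is 5/9·x.
(5/9·x) - x = -131.8  ⇒  (-4/9)·x = -131.8  ⇒  x = 296.5500°R.
In Celsius: (296.55 - 491.67) × 5/9 = -108.4000°C.
In Fahrenheit: -108.4000 × 1.8 + 32 = -163.12°F.

-163.12°F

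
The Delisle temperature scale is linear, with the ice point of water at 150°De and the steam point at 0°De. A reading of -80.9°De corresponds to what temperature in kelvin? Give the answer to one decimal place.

Linear interpolation between the fixed points: C = (-80.9 - 150) × 100 / (0 - 150) = 153.9333°C.
Then 153.9333 + 273.15 = 427.1 K.

427.1 K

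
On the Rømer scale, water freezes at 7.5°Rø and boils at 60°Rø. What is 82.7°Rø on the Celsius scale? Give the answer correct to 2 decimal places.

Linear interpolation between the fixed points: C = (82.7 - 7.5) × 100 / (60 - 7.5) = 143.2381°C.

143.24°C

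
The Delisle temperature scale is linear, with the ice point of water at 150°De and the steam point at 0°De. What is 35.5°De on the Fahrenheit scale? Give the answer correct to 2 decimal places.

169.40°F

Linear interpolation between the fixed points: C = (35.5 - 150) × 100 / (0 - 150) = 76.3333°C.
Then 76.3333 × 1.8 + 32 = 169.40°F.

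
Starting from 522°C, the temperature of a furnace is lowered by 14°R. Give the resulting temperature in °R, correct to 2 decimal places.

1417.27°R

The 14°R change is an interval, so only the factor 5/9 applies: -14 × 5/9 = -7.7778°C.
Final Celsius temperature: 522.0000 - 7.7778 = 514.2222°C.
In Rankine: 514.2222 × 1.8 + 491.67 = 1417.27°R.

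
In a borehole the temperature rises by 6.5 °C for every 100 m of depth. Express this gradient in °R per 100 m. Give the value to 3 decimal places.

Since only a temperature interval is involved, the additive offset between the scales drops out.
A change of 1°C is a change of 1.8°R, so 6.5 × 1.8 = 11.700.

11.700 °R/100 m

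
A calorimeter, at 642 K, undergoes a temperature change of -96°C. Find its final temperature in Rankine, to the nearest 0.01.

Initial temperature in Celsius: 642 - 273.15 = 368.8500°C.
Final Celsius temperature: 368.8500 - 96.0000 = 272.8500°C.
In Rankine: 272.8500 × 1.8 + 491.67 = 982.80°R.

982.80°R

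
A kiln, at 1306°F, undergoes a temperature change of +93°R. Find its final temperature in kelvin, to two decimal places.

1032.59 K

Initial temperature in Celsius: (1306 - 32) × 5/9 = 707.7778°C.
The 93°R change is an interval, so only the factor 5/9 applies: +93 × 5/9 = +51.6667°C.
Final Celsius temperature: 707.7778 + 51.6667 = 759.4444°C.
In kelvin: 759.4444 + 273.15 = 1032.59 K.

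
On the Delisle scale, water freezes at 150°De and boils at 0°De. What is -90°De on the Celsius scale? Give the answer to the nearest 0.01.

Linear interpolation between the fixed points: C = (-90 - 150) × 100 / (0 - 150) = 160.0000°C.

160.00°C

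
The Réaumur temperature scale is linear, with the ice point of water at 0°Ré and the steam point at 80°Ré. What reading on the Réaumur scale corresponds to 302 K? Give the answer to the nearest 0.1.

23.1°Ré

First in Celsius: 302 - 273.15 = 28.8500°C.
Linearly onto the Réaumur scale: 0 + (28.8500 / 100) × (80 - 0) = 23.1°Ré.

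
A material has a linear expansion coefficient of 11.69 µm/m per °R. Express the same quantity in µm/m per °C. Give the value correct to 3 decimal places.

21.042 µm/m per °C

The quantity depends on a temperature interval, so only the ratio of degree sizes applies; the offset between the scales is irrelevant.
A change of 1°C is a change of 1.8°R, so per °C the value is 11.69 × 1.8 = 21.042.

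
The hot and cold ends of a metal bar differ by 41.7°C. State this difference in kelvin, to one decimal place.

Celsius and kelvin degrees are the same size, so the interval is unchanged: 41.7.

41.7 K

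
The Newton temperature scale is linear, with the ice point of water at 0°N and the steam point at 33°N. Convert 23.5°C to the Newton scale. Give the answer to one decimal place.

Linearly onto the Newton scale: 0 + (23.5000 / 100) × (33 - 0) = 7.8°N.

7.8°N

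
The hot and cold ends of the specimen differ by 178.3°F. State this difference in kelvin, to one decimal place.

99.1 K

Only the scale ratio 5/9 matters for a change in temperature.
178.3 × 5/9 = 99.1.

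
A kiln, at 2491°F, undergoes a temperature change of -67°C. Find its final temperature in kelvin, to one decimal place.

Initial temperature in Celsius: (2491 - 32) × 5/9 = 1366.1111°C.
Final Celsius temperature: 1366.1111 - 67.0000 = 1299.1111°C.
In kelvin: 1299.1111 + 273.15 = 1572.3 K.

1572.3 K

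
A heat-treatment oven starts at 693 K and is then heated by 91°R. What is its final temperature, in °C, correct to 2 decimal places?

470.41°C

Initial temperature in Celsius: 693 - 273.15 = 419.8500°C.
The 91°R change is an interval, so only the factor 5/9 applies: +91 × 5/9 = +50.5556°C.
Final Celsius temperature: 419.8500 + 50.5556 = 470.4056°C.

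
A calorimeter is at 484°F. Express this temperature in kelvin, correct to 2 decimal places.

In Celsius: (484 - 32) × 5/9 = 251.1111°C.
In kelvin: 251.1111 + 273.15 = 524.26 K.

524.26 K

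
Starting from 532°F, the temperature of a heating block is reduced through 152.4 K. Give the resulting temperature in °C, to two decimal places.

125.38°C

Initial temperature in Celsius: (532 - 32) × 5/9 = 277.7778°C.
The 152.4 K change is an interval; Kelvin and Celsius degrees are the same size, so ΔC = -152.4°C.
Final Celsius temperature: 277.7778 - 152.4000 = 125.3778°C.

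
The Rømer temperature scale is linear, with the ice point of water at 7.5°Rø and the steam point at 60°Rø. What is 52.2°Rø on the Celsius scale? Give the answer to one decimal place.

85.1°C

Linear interpolation between the fixed points: C = (52.2 - 7.5) × 100 / (60 - 7.5) = 85.1429°C.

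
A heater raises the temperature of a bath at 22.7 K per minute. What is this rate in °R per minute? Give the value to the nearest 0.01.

Since only a temperature interval is involved, the additive offset between the scales drops out.
A change of 1 K is a change of 1.8°R, so 22.7 × 1.8 = 40.86.

40.86 °R/minute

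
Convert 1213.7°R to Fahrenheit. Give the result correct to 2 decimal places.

754.03°F

In Celsius: (1213.7 - 491.67) × 5/9 = 401.1278°C.
In Fahrenheit: 401.1278 × 1.8 + 32 = 754.03°F.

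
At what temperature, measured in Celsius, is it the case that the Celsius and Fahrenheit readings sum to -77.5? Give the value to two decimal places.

Let C be the Celsius reading. The Fahrenheit reading is F = 1.8·C + 32.
Require C + F = -77.5: (2.8)·C + 32 = -77.5.
C = (-77.5 - 32) / (2.8) = -39.11.

-39.11°C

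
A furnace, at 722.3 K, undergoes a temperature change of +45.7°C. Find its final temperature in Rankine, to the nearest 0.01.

Initial temperature in Celsius: 722.3 - 273.15 = 449.1500°C.
Final Celsius temperature: 449.1500 + 45.7000 = 494.8500°C.
In Rankine: 494.8500 × 1.8 + 491.67 = 1382.40°R.

1382.40°R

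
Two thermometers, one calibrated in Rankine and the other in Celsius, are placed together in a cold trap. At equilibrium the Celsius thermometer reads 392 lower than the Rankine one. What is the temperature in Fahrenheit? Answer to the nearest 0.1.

Let x be the Rankine reading; then the Celsius reading is 5/9·x - 273.15.
(5/9·x - 273.15) - x = -392  ⇒  (-4/9)·x = -118.85  ⇒  x = 267.4125°R.
In Celsius: (267.4125 - 491.67) × 5/9 = -124.5875°C.
In Fahrenheit: -124.5875 × 1.8 + 32 = -192.3°F.

-192.3°F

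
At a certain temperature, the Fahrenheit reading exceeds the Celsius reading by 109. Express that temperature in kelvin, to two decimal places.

Let x be the Celsius reading; then the Fahrenheit reading is 1.8·x + 32.
(1.8·x + 32) - x = 109  ⇒  (0.8)·x = 77  ⇒  x = 96.2500°C.
In kelvin: 96.2500 + 273.15 = 369.40 K.

369.40 K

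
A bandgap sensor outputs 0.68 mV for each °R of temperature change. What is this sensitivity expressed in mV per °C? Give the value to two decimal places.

1.22 mV per °C

The quantity depends on a temperature interval, so only the ratio of degree sizes applies; the offset between the scales is irrelevant.
A change of 1°C is a change of 1.8°R, so per °C the value is 0.68 × 1.8 = 1.22.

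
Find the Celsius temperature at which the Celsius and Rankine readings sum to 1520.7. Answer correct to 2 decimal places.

Let C be the Celsius reading. The Rankine reading is R = 1.8·C + 491.67.
Require C + R = 1520.7: (2.8)·C + 491.67 = 1520.7.
C = (1520.7 - 491.67) / (2.8) = 367.51.

367.51°C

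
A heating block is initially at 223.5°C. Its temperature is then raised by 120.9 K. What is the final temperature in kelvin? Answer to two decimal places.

617.55 K

The 120.9 K change is an interval; Kelvin and Celsius degrees are the same size, so ΔC = +120.9°C.
Final Celsius temperature: 223.5000 + 120.9000 = 344.4000°C.
In kelvin: 344.4000 + 273.15 = 617.55 K.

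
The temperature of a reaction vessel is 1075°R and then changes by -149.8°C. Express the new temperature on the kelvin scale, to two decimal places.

447.42 K

Initial temperature in Celsius: (1075 - 491.67) × 5/9 = 324.0722°C.
Final Celsius temperature: 324.0722 - 149.8000 = 174.2722°C.
In kelvin: 174.2722 + 273.15 = 447.42 K.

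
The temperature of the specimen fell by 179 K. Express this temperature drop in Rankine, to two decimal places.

Only the scale ratio 1.8 matters for a change in temperature.
179 × 1.8 = 322.20.

322.20°R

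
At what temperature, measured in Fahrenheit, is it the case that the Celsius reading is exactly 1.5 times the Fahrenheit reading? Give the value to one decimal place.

-18.8°F

Let F be the Fahrenheit reading. The Celsius reading is C = 5/9·F - 17.7778.
Require C = 1.5·F: 5/9·F - 17.7778 = 1.5·F.
(-17/18)·F = 17.7778  ⇒  F = -18.8.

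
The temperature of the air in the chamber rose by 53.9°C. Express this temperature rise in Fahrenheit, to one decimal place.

For a temperature interval the offset drops out; only the factor 1.8 applies.
53.9 × 1.8 = 97.0.

97.0°F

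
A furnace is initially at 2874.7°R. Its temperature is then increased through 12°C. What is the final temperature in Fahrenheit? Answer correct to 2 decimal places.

Initial temperature in Celsius: (2874.7 - 491.67) × 5/9 = 1323.9056°C.
Final Celsius temperature: 1323.9056 + 12.0000 = 1335.9056°C.
In Fahrenheit: 1335.9056 × 1.8 + 32 = 2436.63°F.

2436.63°F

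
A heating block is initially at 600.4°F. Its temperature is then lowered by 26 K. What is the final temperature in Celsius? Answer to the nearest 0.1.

289.8°C

Initial temperature in Celsius: (600.4 - 32) × 5/9 = 315.7778°C.
The 26 K change is an interval; Kelvin and Celsius degrees are the same size, so ΔC = -26°C.
Final Celsius temperature: 315.7778 - 26.0000 = 289.7778°C.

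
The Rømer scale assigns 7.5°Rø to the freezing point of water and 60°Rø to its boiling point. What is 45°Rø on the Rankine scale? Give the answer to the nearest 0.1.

Linear interpolation between the fixed points: C = (45 - 7.5) × 100 / (60 - 7.5) = 71.4286°C.
Then 71.4286 × 1.8 + 491.67 = 620.2°R.

620.2°R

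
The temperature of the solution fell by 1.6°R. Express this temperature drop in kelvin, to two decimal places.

0.89 K

An interval of 1°R corresponds to 5/9 K.
1.6 × 5/9 = 0.89.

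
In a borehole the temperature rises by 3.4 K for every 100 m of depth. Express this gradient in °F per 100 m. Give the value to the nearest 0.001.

6.120 °F/100 m

Since only a temperature interval is involved, the additive offset between the scales drops out.
A change of 1 K is a change of 1.8°F, so 3.4 × 1.8 = 6.120.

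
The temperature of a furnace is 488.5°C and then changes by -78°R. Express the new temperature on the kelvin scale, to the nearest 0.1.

The 78°R change is an interval, so only the factor 5/9 applies: -78 × 5/9 = -43.3333°C.
Final Celsius temperature: 488.5000 - 43.3333 = 445.1667°C.
In kelvin: 445.1667 + 273.15 = 718.3 K.

718.3 K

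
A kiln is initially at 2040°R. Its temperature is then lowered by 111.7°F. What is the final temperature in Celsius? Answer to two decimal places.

798.13°C

Initial temperature in Celsius: (2040 - 491.67) × 5/9 = 860.1833°C.
The 111.7°F change is an interval, so only the factor 5/9 applies: -111.7 × 5/9 = -62.0556°C.
Final Celsius temperature: 860.1833 - 62.0556 = 798.1278°C.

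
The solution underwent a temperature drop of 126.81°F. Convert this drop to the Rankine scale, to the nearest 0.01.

126.81°R

Fahrenheit and Rankine degrees are the same size, so the interval is unchanged: 126.81.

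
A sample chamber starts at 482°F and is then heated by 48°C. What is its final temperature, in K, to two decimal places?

Initial temperature in Celsius: (482 - 32) × 5/9 = 250.0000°C.
Final Celsius temperature: 250.0000 + 48.0000 = 298.0000°C.
In kelvin: 298.0000 + 273.15 = 571.15 K.

571.15 K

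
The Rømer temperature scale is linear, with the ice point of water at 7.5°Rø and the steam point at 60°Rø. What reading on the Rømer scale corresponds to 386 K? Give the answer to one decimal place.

66.7°Rø

First in Celsius: 386 - 273.15 = 112.8500°C.
Linearly onto the Rømer scale: 7.5 + (112.8500 / 100) × (60 - 7.5) = 66.7°Rø.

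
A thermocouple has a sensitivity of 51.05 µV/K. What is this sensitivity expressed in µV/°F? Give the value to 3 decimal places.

28.361 µV/°F

The quantity depends on a temperature interval, so only the ratio of degree sizes applies; the offset between the scales is irrelevant.
A change of 1°F is a change of 5/9 K, so per °F the value is 51.05 × 5/9 = 28.361.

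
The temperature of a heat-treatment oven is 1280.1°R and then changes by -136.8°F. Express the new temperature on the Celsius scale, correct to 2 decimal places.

Initial temperature in Celsius: (1280.1 - 491.67) × 5/9 = 438.0167°C.
The 136.8°F change is an interval, so only the factor 5/9 applies: -136.8 × 5/9 = -76.0000°C.
Final Celsius temperature: 438.0167 - 76.0000 = 362.0167°C.

362.02°C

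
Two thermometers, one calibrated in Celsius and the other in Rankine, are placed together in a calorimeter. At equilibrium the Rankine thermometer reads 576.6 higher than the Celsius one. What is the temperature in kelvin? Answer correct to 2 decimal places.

379.31 K

Let x be the Celsius reading; then the Rankine reading is 1.8·x + 491.67.
(1.8·x + 491.67) - x = 576.6  ⇒  (0.8)·x = 84.93  ⇒  x = 106.1625°C.
In kelvin: 106.1625 + 273.15 = 379.31 K.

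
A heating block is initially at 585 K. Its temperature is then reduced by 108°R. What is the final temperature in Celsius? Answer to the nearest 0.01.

251.85°C

Initial temperature in Celsius: 585 - 273.15 = 311.8500°C.
The 108°R change is an interval, so only the factor 5/9 applies: -108 × 5/9 = -60.0000°C.
Final Celsius temperature: 311.8500 - 60.0000 = 251.8500°C.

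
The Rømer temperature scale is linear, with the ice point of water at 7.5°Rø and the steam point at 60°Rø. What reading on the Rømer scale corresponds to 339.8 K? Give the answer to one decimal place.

First in Celsius: 339.8 - 273.15 = 66.6500°C.
Linearly onto the Rømer scale: 7.5 + (66.6500 / 100) × (60 - 7.5) = 42.5°Rø.

42.5°Rø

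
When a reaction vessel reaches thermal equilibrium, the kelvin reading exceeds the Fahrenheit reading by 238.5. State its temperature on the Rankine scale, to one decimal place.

497.6°R

Let x be the Fahrenheit reading; then the kelvin reading is 5/9·x + 255.372.
(5/9·x + 255.372) - x = 238.5  ⇒  (-4/9)·x = -16.8722  ⇒  x = 37.9625°F.
In Celsius: (37.9625 - 32) × 5/9 = 3.3125°C.
In Rankine: 3.3125 × 1.8 + 491.67 = 497.6°R.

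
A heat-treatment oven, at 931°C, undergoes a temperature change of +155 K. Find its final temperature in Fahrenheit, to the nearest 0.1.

1986.8°F

The 155 K change is an interval; Kelvin and Celsius degrees are the same size, so ΔC = +155°C.
Final Celsius temperature: 931.0000 + 155.0000 = 1086.0000°C.
In Fahrenheit: 1086.0000 × 1.8 + 32 = 1986.8°F.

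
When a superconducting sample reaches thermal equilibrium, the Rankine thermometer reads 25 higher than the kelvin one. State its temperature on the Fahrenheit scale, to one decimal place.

Let x be the kelvin reading; then the Rankine reading is 1.8·x.
(1.8·x) - x = 25  ⇒  (0.8)·x = 25  ⇒  x = 31.2500 K.
In Celsius: 31.25 - 273.15 = -241.9000°C.
In Fahrenheit: -241.9000 × 1.8 + 32 = -403.4°F.

-403.4°F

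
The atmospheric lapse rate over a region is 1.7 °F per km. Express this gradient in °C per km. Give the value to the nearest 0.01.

0.94 °C/km

Since only a temperature interval is involved, the additive offset between the scales drops out.
A change of 1°F is a change of 5/9°C, so 1.7 × 5/9 = 0.94.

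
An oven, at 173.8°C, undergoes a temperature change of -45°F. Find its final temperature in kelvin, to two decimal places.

421.95 K

The 45°F change is an interval, so only the factor 5/9 applies: -45 × 5/9 = -25.0000°C.
Final Celsius temperature: 173.8000 - 25.0000 = 148.8000°C.
In kelvin: 148.8000 + 273.15 = 421.95 K.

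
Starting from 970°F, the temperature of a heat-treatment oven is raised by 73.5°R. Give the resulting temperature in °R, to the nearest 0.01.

Initial temperature in Celsius: (970 - 32) × 5/9 = 521.1111°C.
The 73.5°R change is an interval, so only the factor 5/9 applies: +73.5 × 5/9 = +40.8333°C.
Final Celsius temperature: 521.1111 + 40.8333 = 561.9444°C.
In Rankine: 561.9444 × 1.8 + 491.67 = 1503.17°R.

1503.17°R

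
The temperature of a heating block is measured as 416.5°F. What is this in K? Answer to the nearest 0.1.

486.8 K

In Celsius: (416.5 - 32) × 5/9 = 213.6111°C.
In kelvin: 213.6111 + 273.15 = 486.8 K.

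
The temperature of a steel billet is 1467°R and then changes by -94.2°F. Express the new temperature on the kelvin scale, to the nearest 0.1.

762.7 K

Initial temperature in Celsius: (1467 - 491.67) × 5/9 = 541.8500°C.
The 94.2°F change is an interval, so only the factor 5/9 applies: -94.2 × 5/9 = -52.3333°C.
Final Celsius temperature: 541.8500 - 52.3333 = 489.5167°C.
In kelvin: 489.5167 + 273.15 = 762.7 K.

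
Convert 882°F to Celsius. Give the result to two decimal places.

472.22°C

In Celsius: (882 - 32) × 5/9 = 472.2222°C.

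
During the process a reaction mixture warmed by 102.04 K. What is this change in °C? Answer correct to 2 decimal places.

Kelvin and Celsius degrees are the same size, so the interval is unchanged: 102.04.

102.04°C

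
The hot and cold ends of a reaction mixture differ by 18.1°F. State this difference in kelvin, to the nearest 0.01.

10.06 K

An interval of 1°F corresponds to 5/9 K.
18.1 × 5/9 = 10.06.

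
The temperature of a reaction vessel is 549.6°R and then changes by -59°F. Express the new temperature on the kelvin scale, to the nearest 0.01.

Initial temperature in Celsius: (549.6 - 491.67) × 5/9 = 32.1833°C.
The 59°F change is an interval, so only the factor 5/9 applies: -59 × 5/9 = -32.7778°C.
Final Celsius temperature: 32.1833 - 32.7778 = -0.5944°C.
In kelvin: -0.5944 + 273.15 = 272.56 K.

272.56 K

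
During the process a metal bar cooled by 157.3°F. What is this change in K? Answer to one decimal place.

87.4 K

An interval of 1°F corresponds to 5/9 K.
157.3 × 5/9 = 87.4.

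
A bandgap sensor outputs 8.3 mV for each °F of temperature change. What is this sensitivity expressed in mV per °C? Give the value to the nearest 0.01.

14.94 mV per °C

The quantity depends on a temperature interval, so only the ratio of degree sizes applies; the offset between the scales is irrelevant.
A change of 1°C is a change of 1.8°F, so per °C the value is 8.3 × 1.8 = 14.94.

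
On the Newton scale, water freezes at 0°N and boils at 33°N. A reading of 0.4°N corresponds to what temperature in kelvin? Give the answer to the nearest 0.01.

274.36 K

Linear interpolation between the fixed points: C = (0.4 - 0) × 100 / (33 - 0) = 1.2121°C.
Then 1.2121 + 273.15 = 274.36 K.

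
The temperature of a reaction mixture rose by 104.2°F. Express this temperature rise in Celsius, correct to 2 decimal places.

For a temperature interval the offset drops out; only the factor 5/9 applies.
104.2 × 5/9 = 57.89.

57.89°C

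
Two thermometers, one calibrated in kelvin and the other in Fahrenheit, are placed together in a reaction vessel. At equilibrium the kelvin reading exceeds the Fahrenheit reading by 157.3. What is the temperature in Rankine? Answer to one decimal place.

680.3°R

Let x be the kelvin reading; then the Fahrenheit reading is 1.8·x - 459.67.
(1.8·x - 459.67) - x = -157.3  ⇒  (0.8)·x = 302.37  ⇒  x = 377.9625 K.
In Celsius: 377.9625 - 273.15 = 104.8125°C.
In Rankine: 104.8125 × 1.8 + 491.67 = 680.3°R.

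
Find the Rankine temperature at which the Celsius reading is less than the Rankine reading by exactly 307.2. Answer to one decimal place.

76.6°R

Let R be the Rankine reading. The Celsius reading is C = 5/9·R - 273.15.
Require C - R = -307.2: (-4/9)·R - 273.15 = -307.2.
R = (-307.2 + 273.15) / (-4/9) = 76.6.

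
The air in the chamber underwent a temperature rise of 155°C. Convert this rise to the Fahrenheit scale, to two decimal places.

279.00°F

For a temperature interval the offset drops out; only the factor 1.8 applies.
155 × 1.8 = 279.00.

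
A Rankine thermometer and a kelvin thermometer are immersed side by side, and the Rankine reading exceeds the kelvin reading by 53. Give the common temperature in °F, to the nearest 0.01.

-340.42°F

Let x be the Rankine reading; then the kelvin reading is 5/9·x.
(5/9·x) - x = -53  ⇒  (-4/9)·x = -53  ⇒  x = 119.2500°R.
In Celsius: (119.25 - 491.67) × 5/9 = -206.9000°C.
In Fahrenheit: -206.9000 × 1.8 + 32 = -340.42°F.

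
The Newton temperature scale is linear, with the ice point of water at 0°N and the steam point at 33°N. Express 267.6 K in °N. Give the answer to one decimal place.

First in Celsius: 267.6 - 273.15 = -5.5500°C.
Linearly onto the Newton scale: 0 + (-5.5500 / 100) × (33 - 0) = -1.8°N.

-1.8°N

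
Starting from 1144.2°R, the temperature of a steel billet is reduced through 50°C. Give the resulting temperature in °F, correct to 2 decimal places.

Initial temperature in Celsius: (1144.2 - 491.67) × 5/9 = 362.5167°C.
Final Celsius temperature: 362.5167 - 50.0000 = 312.5167°C.
In Fahrenheit: 312.5167 × 1.8 + 32 = 594.53°F.

594.53°F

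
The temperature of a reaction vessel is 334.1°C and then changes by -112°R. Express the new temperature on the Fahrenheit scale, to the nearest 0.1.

The 112°R change is an interval, so only the factor 5/9 applies: -112 × 5/9 = -62.2222°C.
Final Celsius temperature: 334.1000 - 62.2222 = 271.8778°C.
In Fahrenheit: 271.8778 × 1.8 + 32 = 521.4°F.

521.4°F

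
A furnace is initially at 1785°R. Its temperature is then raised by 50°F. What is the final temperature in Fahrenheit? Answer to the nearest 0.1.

Initial temperature in Celsius: (1785 - 491.67) × 5/9 = 718.5167°C.
The 50°F change is an interval, so only the factor 5/9 applies: +50 × 5/9 = +27.7778°C.
Final Celsius temperature: 718.5167 + 27.7778 = 746.2944°C.
In Fahrenheit: 746.2944 × 1.8 + 32 = 1375.3°F.

1375.3°F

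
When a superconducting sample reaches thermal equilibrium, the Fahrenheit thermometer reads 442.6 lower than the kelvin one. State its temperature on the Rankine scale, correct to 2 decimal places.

Let x be the kelvin reading; then the Fahrenheit reading is 1.8·x - 459.67.
(1.8·x - 459.67) - x = -442.6  ⇒  (0.8)·x = 17.07  ⇒  x = 21.3375 K.
In Celsius: 21.3375 - 273.15 = -251.8125°C.
In Rankine: -251.8125 × 1.8 + 491.67 = 38.41°R.

38.41°R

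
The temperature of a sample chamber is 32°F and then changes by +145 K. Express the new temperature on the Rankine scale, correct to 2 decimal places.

752.67°R

Initial temperature in Celsius: (32 - 32) × 5/9 = 0.0000°C.
The 145 K change is an interval; Kelvin and Celsius degrees are the same size, so ΔC = +145°C.
Final Celsius temperature: 0.0000 + 145.0000 = 145.0000°C.
In Rankine: 145.0000 × 1.8 + 491.67 = 752.67°R.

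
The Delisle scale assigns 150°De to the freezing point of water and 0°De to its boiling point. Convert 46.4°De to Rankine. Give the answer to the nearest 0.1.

Linear interpolation between the fixed points: C = (46.4 - 150) × 100 / (0 - 150) = 69.0667°C.
Then 69.0667 × 1.8 + 491.67 = 616.0°R.

616.0°R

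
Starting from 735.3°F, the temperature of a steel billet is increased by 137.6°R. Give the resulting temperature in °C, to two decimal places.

467.17°C

Initial temperature in Celsius: (735.3 - 32) × 5/9 = 390.7222°C.
The 137.6°R change is an interval, so only the factor 5/9 applies: +137.6 × 5/9 = +76.4444°C.
Final Celsius temperature: 390.7222 + 76.4444 = 467.1667°C.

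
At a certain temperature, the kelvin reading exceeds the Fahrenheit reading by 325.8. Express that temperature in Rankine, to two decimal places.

Let x be the kelvin reading; then the Fahrenheit reading is 1.8·x - 459.67.
(1.8·x - 459.67) - x = -325.8  ⇒  (0.8)·x = 133.87  ⇒  x = 167.3375 K.
In Celsius: 167.3375 - 273.15 = -105.8125°C.
In Rankine: -105.8125 × 1.8 + 491.67 = 301.21°R.

301.21°R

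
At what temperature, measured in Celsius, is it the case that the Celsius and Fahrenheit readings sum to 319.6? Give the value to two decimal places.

102.71°C

Let C be the Celsius reading. The Fahrenheit reading is F = 1.8·C + 32.
Require C + F = 319.6: (2.8)·C + 32 = 319.6.
C = (319.6 - 32) / (2.8) = 102.71.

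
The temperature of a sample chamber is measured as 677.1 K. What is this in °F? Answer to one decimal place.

In Celsius: 677.1 - 273.15 = 403.9500°C.
In Fahrenheit: 403.9500 × 1.8 + 32 = 759.1°F.

759.1°F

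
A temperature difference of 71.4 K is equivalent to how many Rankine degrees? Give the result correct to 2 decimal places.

An interval of 1 K corresponds to 1.8°R.
71.4 × 1.8 = 128.52.

128.52°R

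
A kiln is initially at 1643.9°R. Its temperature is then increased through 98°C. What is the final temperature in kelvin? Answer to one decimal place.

1011.3 K

Initial temperature in Celsius: (1643.9 - 491.67) × 5/9 = 640.1278°C.
Final Celsius temperature: 640.1278 + 98.0000 = 738.1278°C.
In kelvin: 738.1278 + 273.15 = 1011.3 K.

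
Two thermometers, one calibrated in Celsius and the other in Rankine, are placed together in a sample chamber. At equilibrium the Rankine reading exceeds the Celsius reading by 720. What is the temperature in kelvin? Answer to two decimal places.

558.56 K

Let x be the Celsius reading; then the Rankine reading is 1.8·x + 491.67.
(1.8·x + 491.67) - x = 720  ⇒  (0.8)·x = 228.33  ⇒  x = 285.4125°C.
In kelvin: 285.4125 + 273.15 = 558.56 K.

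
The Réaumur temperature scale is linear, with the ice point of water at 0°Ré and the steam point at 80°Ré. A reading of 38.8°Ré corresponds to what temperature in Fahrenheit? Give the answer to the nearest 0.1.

119.3°F

Linear interpolation between the fixed points: C = (38.8 - 0) × 100 / (80 - 0) = 48.5000°C.
Then 48.5000 × 1.8 + 32 = 119.3°F.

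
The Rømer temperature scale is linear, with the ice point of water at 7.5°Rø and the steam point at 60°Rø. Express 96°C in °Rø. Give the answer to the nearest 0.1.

57.9°Rø

Linearly onto the Rømer scale: 7.5 + (96.0000 / 100) × (60 - 7.5) = 57.9°Rø.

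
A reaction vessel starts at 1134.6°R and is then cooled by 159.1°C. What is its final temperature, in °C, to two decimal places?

198.08°C

Initial temperature in Celsius: (1134.6 - 491.67) × 5/9 = 357.1833°C.
Final Celsius temperature: 357.1833 - 159.1000 = 198.0833°C.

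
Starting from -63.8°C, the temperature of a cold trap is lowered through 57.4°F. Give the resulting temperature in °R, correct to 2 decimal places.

319.43°R

The 57.4°F change is an interval, so only the factor 5/9 applies: -57.4 × 5/9 = -31.8889°C.
Final Celsius temperature: -63.8000 - 31.8889 = -95.6889°C.
In Rankine: -95.6889 × 1.8 + 491.67 = 319.43°R.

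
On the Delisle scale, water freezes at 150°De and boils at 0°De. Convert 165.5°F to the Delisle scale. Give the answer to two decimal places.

First in Celsius: (165.5 - 32) × 5/9 = 74.1667°C.
Linearly onto the Delisle scale: 150 + (74.1667 / 100) × (0 - 150) = 38.75°De.

38.75°De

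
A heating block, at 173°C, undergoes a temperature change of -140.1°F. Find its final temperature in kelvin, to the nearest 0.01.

The 140.1°F change is an interval, so only the factor 5/9 applies: -140.1 × 5/9 = -77.8333°C.
Final Celsius temperature: 173.0000 - 77.8333 = 95.1667°C.
In kelvin: 95.1667 + 273.15 = 368.32 K.

368.32 K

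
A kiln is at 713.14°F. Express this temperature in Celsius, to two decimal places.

In Celsius: (713.14 - 32) × 5/9 = 378.4111°C.

378.41°C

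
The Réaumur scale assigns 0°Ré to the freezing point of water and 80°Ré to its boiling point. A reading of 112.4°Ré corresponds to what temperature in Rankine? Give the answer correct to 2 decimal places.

Linear interpolation between the fixed points: C = (112.4 - 0) × 100 / (80 - 0) = 140.5000°C.
Then 140.5000 × 1.8 + 491.67 = 744.57°R.

744.57°R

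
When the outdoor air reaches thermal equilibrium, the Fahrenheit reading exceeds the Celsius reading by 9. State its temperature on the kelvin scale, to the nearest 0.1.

244.4 K

Let x be the Celsius reading; then the Fahrenheit reading is 1.8·x + 32.
(1.8·x + 32) - x = 9  ⇒  (0.8)·x = -23  ⇒  x = -28.7500°C.
In kelvin: -28.7500 + 273.15 = 244.4 K.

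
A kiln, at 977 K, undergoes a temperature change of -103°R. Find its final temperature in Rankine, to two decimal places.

1655.60°R

Initial temperature in Celsius: 977 - 273.15 = 703.8500°C.
The 103°R change is an interval, so only the factor 5/9 applies: -103 × 5/9 = -57.2222°C.
Final Celsius temperature: 703.8500 - 57.2222 = 646.6278°C.
In Rankine: 646.6278 × 1.8 + 491.67 = 1655.60°R.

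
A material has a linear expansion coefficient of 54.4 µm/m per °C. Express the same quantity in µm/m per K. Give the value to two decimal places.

54.40 µm/m per K

Since only a temperature interval is involved, the additive offset between the scales drops out.
A change of 1 K is a change of 1°C, so per K the value is 54.4 × 1 = 54.40.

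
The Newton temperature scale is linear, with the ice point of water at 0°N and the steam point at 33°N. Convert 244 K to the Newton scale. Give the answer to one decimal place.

-9.6°N

First in Celsius: 244 - 273.15 = -29.1500°C.
Linearly onto the Newton scale: 0 + (-29.1500 / 100) × (33 - 0) = -9.6°N.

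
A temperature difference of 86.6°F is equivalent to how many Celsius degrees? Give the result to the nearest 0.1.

48.1°C

For a temperature interval the offset drops out; only the factor 5/9 applies.
86.6 × 5/9 = 48.1.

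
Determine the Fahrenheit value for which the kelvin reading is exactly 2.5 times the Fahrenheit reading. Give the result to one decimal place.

131.3°F

Let F be the Fahrenheit reading. The kelvin reading is K = 5/9·F + 255.372.
Require K = 2.5·F: 5/9·F + 255.372 = 2.5·F.
(-35/18)·F = -255.372  ⇒  F = 131.3.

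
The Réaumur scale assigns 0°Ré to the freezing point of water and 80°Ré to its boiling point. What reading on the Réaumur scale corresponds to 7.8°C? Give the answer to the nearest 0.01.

Linearly onto the Réaumur scale: 0 + (7.8000 / 100) × (80 - 0) = 6.24°Ré.

6.24°Ré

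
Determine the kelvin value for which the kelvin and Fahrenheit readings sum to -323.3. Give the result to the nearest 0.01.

48.70 K

Let K be the kelvin reading. The Fahrenheit reading is F = 1.8·K - 459.67.
Require K + F = -323.3: (2.8)·K - 459.67 = -323.3.
K = (-323.3 + 459.67) / (2.8) = 48.70.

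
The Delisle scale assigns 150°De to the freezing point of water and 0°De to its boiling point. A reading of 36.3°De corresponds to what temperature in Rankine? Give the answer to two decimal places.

Linear interpolation between the fixed points: C = (36.3 - 150) × 100 / (0 - 150) = 75.8000°C.
Then 75.8000 × 1.8 + 491.67 = 628.11°R.

628.11°R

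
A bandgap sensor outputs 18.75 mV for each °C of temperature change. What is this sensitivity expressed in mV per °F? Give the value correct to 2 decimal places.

10.42 mV per °F

Since only a temperature interval is involved, the additive offset between the scales drops out.
A change of 1°F is a change of 5/9°C, so per °F the value is 18.75 × 5/9 = 10.42.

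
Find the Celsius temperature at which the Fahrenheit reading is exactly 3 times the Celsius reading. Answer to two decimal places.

Let C be the Celsius reading. The Fahrenheit reading is F = 1.8·C + 32.
Require F = 3·C: 1.8·C + 32 = 3·C.
(-1.2)·C = -32  ⇒  C = 26.67.

26.67°C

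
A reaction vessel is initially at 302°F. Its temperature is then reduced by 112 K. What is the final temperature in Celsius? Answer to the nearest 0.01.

Initial temperature in Celsius: (302 - 32) × 5/9 = 150.0000°C.
The 112 K change is an interval; Kelvin and Celsius degrees are the same size, so ΔC = -112°C.
Final Celsius temperature: 150.0000 - 112.0000 = 38.0000°C.

38.00°C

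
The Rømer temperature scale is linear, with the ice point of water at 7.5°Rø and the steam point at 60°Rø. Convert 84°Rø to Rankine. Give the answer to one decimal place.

Linear interpolation between the fixed points: C = (84 - 7.5) × 100 / (60 - 7.5) = 145.7143°C.
Then 145.7143 × 1.8 + 491.67 = 754.0°R.

754.0°R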